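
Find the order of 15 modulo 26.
Powers of 15 mod 26: 15^1≡15, 15^2≡17, 15^3≡21, 15^4≡3, 15^5≡19, 15^6≡25, 15^7≡11, 15^8≡9, 15^9≡5, 15^10≡23, 15^11≡7, 15^12≡1. Order = 12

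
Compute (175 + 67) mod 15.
2

(175 + 67) = 242
242 mod 15 = 2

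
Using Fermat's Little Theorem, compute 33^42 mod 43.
By Fermat's Little Theorem, 33^{42} ≡ 1 (mod 43) since 43 is prime and gcd(33, 43) = 1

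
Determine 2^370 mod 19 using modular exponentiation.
Using Fermat: 2^{18} ≡ 1 (mod 19). 370 ≡ 10 (mod 18). So 2^{370} ≡ 2^{10} ≡ 17 (mod 19)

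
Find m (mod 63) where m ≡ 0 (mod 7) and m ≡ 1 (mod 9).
M = 7 × 9 = 63. M₁ = 9, y₁ ≡ 4 (mod 7). M₂ = 7, y₂ ≡ 4 (mod 9). m = 0×9×4 + 1×7×4 ≡ 28 (mod 63)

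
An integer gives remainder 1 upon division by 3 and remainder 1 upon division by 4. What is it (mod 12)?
M = 3 × 4 = 12. M₁ = 4, y₁ ≡ 1 (mod 3). M₂ = 3, y₂ ≡ 3 (mod 4). z = 1×4×1 + 1×3×3 ≡ 1 (mod 12). The smallest positive such number is 1.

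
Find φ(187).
160

Prime factorization: 187 = 11 × 17
Using the formula φ(n) = n × Π(1 - 1/p) for each prime factor p:
φ(187) = 187 × (1 - 1/11) × (1 - 1/17)
φ(187) = 160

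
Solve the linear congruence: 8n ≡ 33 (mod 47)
10

Since gcd(8, 47) = 1 divides 33, a solution exists.
Multiply both sides by the inverse of 8 mod 47:
  8^(-1) mod 47 = 6
  x ≡ 6 × 33 ≡ 198 ≡ 10 (mod 47)
Verification: 8 × 10 = 80 = 1 × 47 + 33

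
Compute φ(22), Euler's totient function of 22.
10

Prime factorization: 22 = 2 × 11
Using the formula φ(n) = n × Π(1 - 1/p) for each prime factor p:
φ(22) = 22 × (1 - 1/2) × (1 - 1/11)
φ(22) = 10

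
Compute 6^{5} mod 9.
0

Using successive squaring:
Binary expansion of 5: 101
Powers of 6 mod 9 (each is the square of the previous):
  6^1 ≡ 6 (mod 9)
  6^2 ≡ 6² = 36 ≡ 0 (mod 9)
  6^4 ≡ 0² = 0 ≡ 0 (mod 9)
5 = 4 + 1, so 6^5 = 6^4 × 6^1 ≡ 0 × 6 (mod 9)
Multiplying step by step:
  0 × 6 = 0 ≡ 0 (mod 9)
Result: 6^5 ≡ 0 (mod 9)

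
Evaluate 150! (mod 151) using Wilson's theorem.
By Wilson's theorem, (150)! ≡ -1 ≡ 150 (mod 151)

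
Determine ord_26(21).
Powers of 21 mod 26: 21^1≡21, 21^2≡25, 21^3≡5, 21^4≡1. Order = 4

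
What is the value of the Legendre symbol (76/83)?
(76/83) = 76^{41} mod 83 = -1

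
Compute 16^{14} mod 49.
18

Using successive squaring:
Binary expansion of 14: 1110
Powers of 16 mod 49 (each is the square of the previous):
  16^1 ≡ 16 (mod 49)
  16^2 ≡ 16² = 256 ≡ 11 (mod 49)
  16^4 ≡ 11² = 121 ≡ 23 (mod 49)
  16^8 ≡ 23² = 529 ≡ 39 (mod 49)
14 = 8 + 4 + 2, so 16^14 = 16^8 × 16^4 × 16^2 ≡ 39 × 23 × 11 (mod 49)
Multiplying step by step:
  39 × 23 = 897 ≡ 15 (mod 49)
  15 × 11 = 165 ≡ 18 (mod 49)
Result: 16^14 ≡ 18 (mod 49)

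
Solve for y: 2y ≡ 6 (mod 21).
3

Since gcd(2, 21) = 1 divides 6, a solution exists.
Multiply both sides by the inverse of 2 mod 21:
  2^(-1) mod 21 = 11
  x ≡ 11 × 6 ≡ 66 ≡ 3 (mod 21)
Verification: 2 × 3 = 6 = 0 × 21 + 6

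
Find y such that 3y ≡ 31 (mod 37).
35

Since gcd(3, 37) = 1 divides 31, a solution exists.
Multiply both sides by the inverse of 3 mod 37:
  3^(-1) mod 37 = 25
  x ≡ 25 × 31 ≡ 775 ≡ 35 (mod 37)
Verification: 3 × 35 = 105 = 2 × 37 + 31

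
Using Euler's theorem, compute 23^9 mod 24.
By Euler: 23^{8} ≡ 1 (mod 24) since gcd(23, 24) = 1. 9 = 1×8 + 1. So 23^{9} ≡ 23^{1} ≡ 23 (mod 24)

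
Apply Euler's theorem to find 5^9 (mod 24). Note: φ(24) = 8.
By Euler: 5^{8} ≡ 1 (mod 24) since gcd(5, 24) = 1. 9 = 1×8 + 1. So 5^{9} ≡ 5^{1} ≡ 5 (mod 24)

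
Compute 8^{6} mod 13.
12

Using successive squaring:
Binary expansion of 6: 110
Powers of 8 mod 13 (each is the square of the previous):
  8^1 ≡ 8 (mod 13)
  8^2 ≡ 8² = 64 ≡ 12 (mod 13)
  8^4 ≡ 12² = 144 ≡ 1 (mod 13)
6 = 4 + 2, so 8^6 = 8^4 × 8^2 ≡ 1 × 12 (mod 13)
Multiplying step by step:
  1 × 12 = 12 ≡ 12 (mod 13)
Result: 8^6 ≡ 12 (mod 13)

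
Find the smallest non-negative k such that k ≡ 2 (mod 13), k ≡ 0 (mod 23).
184

Using the Chinese Remainder Theorem:
M = product of moduli = 299
For equation 1: M_1 = 23, 23 ≡ 10 (mod 13), inverse of 23 mod 13 is 4 (check: 10 × 4 = 40 ≡ 1 (mod 13))
For equation 2: M_2 = 13, 13 ≡ 13 (mod 23), inverse of 13 mod 23 is 16 (check: 13 × 16 = 208 ≡ 1 (mod 23))
Combine: k ≡ Σ r_i×M_i×(M_i⁻¹ mod m_i) = 2×23×4 + 0×13×16 = 184 + 0 = 184
184 mod 299 = 184
k ≡ 184 (mod 299)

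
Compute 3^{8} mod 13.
9

Using successive squaring:
Binary expansion of 8: 1000
Powers of 3 mod 13 (each is the square of the previous):
  3^1 ≡ 3 (mod 13)
  3^2 ≡ 3² = 9 ≡ 9 (mod 13)
  3^4 ≡ 9² = 81 ≡ 3 (mod 13)
  3^8 ≡ 3² = 9 ≡ 9 (mod 13)
8 is a power of 2, so 3^8 is the last square: ≡ 9 (mod 13)
Result: 3^8 ≡ 9 (mod 13)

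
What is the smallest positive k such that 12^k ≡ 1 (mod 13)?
Powers of 12 mod 13: 12^1≡12, 12^2≡1. Order = 2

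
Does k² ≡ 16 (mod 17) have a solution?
By Euler's criterion: 16^{8} ≡ 1 (mod 17). Since this equals 1, 16 is a QR.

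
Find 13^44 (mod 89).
Using repeated squaring. 44 = 32 + 8 + 4 (binary 101100). Repeated squaring mod 89: 13^1 ≡ 13; 13^2 ≡ 13² = 169 ≡ 80; 13^4 ≡ 80² = 6400 ≡ 81; 13^8 ≡ 81² = 6561 ≡ 64; 13^16 ≡ 64² = 4096 ≡ 2; 13^32 ≡ 2² = 4 ≡ 4. Multiply: 13^44 = 13^32 × 13^8 × 13^4 ≡ 4 × 64 × 81 (mod 89): 4 × 64 = 256 ≡ 78; 78 × 81 = 6318 ≡ 88. So 13^44 ≡ 88 (mod 89).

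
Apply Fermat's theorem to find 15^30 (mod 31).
By Fermat's Little Theorem, 15^{30} ≡ 1 (mod 31) since 31 is prime and gcd(15, 31) = 1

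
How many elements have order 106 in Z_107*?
Number of primitive roots mod 107 = φ(106) = 52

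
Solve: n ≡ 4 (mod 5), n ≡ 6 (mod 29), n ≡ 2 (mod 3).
M = 5 × 29 × 3 = 435. M₁ = 87, y₁ ≡ 3 (mod 5). M₂ = 15, y₂ ≡ 2 (mod 29). M₃ = 145, y₃ ≡ 1 (mod 3). n = 4×87×3 + 6×15×2 + 2×145×1 ≡ 209 (mod 435)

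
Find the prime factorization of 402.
2 × 3 × 67

Divide by primes starting from smallest:
402 ÷ 2 = 201
201 ÷ 3 = 67
67 ÷ 67 = 1

402 = 2 × 3 × 67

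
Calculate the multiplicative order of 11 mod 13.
Powers of 11 mod 13: 11^1≡11, 11^2≡4, 11^3≡5, 11^4≡3, 11^5≡7, 11^6≡12, 11^7≡2, 11^8≡9, 11^9≡8, 11^10≡10, 11^11≡6, 11^12≡1. Order = 12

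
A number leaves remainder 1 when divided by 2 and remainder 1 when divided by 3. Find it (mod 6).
M = 2 × 3 = 6. M₁ = 3, y₁ ≡ 1 (mod 2). M₂ = 2, y₂ ≡ 2 (mod 3). n = 1×3×1 + 1×2×2 ≡ 1 (mod 6)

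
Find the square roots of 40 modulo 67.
The square roots of 40 mod 67 are 24 and 43. Verify: 24² = 576 ≡ 40 (mod 67)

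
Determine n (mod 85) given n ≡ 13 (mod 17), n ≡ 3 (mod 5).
13

Using the Chinese Remainder Theorem:
M = product of moduli = 85
For equation 1: M_1 = 5, 5 ≡ 5 (mod 17), inverse of 5 mod 17 is 7 (check: 5 × 7 = 35 ≡ 1 (mod 17))
For equation 2: M_2 = 17, 17 ≡ 2 (mod 5), inverse of 17 mod 5 is 3 (check: 2 × 3 = 6 ≡ 1 (mod 5))
Combine: n ≡ Σ r_i×M_i×(M_i⁻¹ mod m_i) = 13×5×7 + 3×17×3 = 455 + 153 = 608
608 mod 85 = 13
n ≡ 13 (mod 85)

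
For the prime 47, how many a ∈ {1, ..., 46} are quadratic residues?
For prime 47, there are (p-1)/2 = (47-1)/2 = 23 quadratic residues (excluding 0).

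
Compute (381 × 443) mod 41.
27

(381 × 443) = 168783
168783 mod 41 = 27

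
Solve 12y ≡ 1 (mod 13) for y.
12

Using Extended Euclidean Algorithm:
gcd(12, 13) = 1
Bezout coefficients: 12 × -1 + 13 × 1 = 1
So 12 × -1 ≡ 1 (mod 13)
The inverse is -1 mod 13 = 12
Verification: 12 × 12 = 144 = 11 × 13 + 1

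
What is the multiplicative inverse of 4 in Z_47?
4^(-1) ≡ 12 (mod 47). Verification: 4 × 12 = 48 ≡ 1 (mod 47)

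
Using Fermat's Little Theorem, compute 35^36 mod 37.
By Fermat's Little Theorem, 35^{36} ≡ 1 (mod 37) since 37 is prime and gcd(35, 37) = 1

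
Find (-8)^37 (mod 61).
Using repeated squaring. (-8) ≡ 53 (mod 61). 37 = 32 + 4 + 1 (binary 100101). Repeated squaring mod 61: 53^1 ≡ 53; 53^2 ≡ 53² = 2809 ≡ 3; 53^4 ≡ 3² = 9 ≡ 9; 53^8 ≡ 9² = 81 ≡ 20; 53^16 ≡ 20² = 400 ≡ 34; 53^32 ≡ 34² = 1156 ≡ 58. Multiply: (-8)^37 ≡ 53^32 × 53^4 × 53^1 ≡ 58 × 9 × 53 (mod 61): 58 × 9 = 522 ≡ 34; 34 × 53 = 1802 ≡ 33. So (-8)^37 ≡ 33 (mod 61).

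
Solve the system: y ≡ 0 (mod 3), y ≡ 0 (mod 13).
M = 3 × 13 = 39. M₁ = 13, y₁ ≡ 1 (mod 3). M₂ = 3, y₂ ≡ 9 (mod 13). y = 0×13×1 + 0×3×9 ≡ 0 (mod 39)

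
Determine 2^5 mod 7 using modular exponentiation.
5 = 4 + 1 (binary 101). Repeated squaring mod 7: 2^1 ≡ 2; 2^2 ≡ 2² = 4 ≡ 4; 2^4 ≡ 4² = 16 ≡ 2. Multiply: 2^5 = 2^4 × 2^1 ≡ 2 × 2 (mod 7): 2 × 2 = 4 ≡ 4. So 2^5 ≡ 4 (mod 7).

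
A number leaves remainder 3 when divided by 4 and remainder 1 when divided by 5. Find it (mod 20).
M = 4 × 5 = 20. M₁ = 5, y₁ ≡ 1 (mod 4). M₂ = 4, y₂ ≡ 4 (mod 5). m = 3×5×1 + 1×4×4 ≡ 11 (mod 20)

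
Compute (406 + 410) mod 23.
11

(406 + 410) = 816
816 mod 23 = 11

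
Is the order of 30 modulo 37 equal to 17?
No, the actual order is 18, not 17.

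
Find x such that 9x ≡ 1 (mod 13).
9^(-1) ≡ 3 (mod 13). Verification: 9 × 3 = 27 ≡ 1 (mod 13)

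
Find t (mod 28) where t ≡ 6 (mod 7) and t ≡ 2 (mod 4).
M = 7 × 4 = 28. M₁ = 4, y₁ ≡ 2 (mod 7). M₂ = 7, y₂ ≡ 3 (mod 4). t = 6×4×2 + 2×7×3 ≡ 6 (mod 28)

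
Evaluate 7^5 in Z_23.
5 = 4 + 1 (binary 101). Repeated squaring mod 23: 7^1 ≡ 7; 7^2 ≡ 7² = 49 ≡ 3; 7^4 ≡ 3² = 9 ≡ 9. Multiply: 7^5 = 7^4 × 7^1 ≡ 9 × 7 (mod 23): 9 × 7 = 63 ≡ 17. So 7^5 ≡ 17 (mod 23).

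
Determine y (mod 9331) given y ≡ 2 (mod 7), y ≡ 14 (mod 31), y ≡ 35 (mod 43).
1626

Using the Chinese Remainder Theorem:
M = product of moduli = 9331
For equation 1: M_1 = 1333, 1333 ≡ 3 (mod 7), inverse of 1333 mod 7 is 5 (check: 3 × 5 = 15 ≡ 1 (mod 7))
For equation 2: M_2 = 301, 301 ≡ 22 (mod 31), inverse of 301 mod 31 is 24 (check: 22 × 24 = 528 ≡ 1 (mod 31))
For equation 3: M_3 = 217, 217 ≡ 2 (mod 43), inverse of 217 mod 43 is 22 (check: 2 × 22 = 44 ≡ 1 (mod 43))
Combine: y ≡ Σ r_i×M_i×(M_i⁻¹ mod m_i) = 2×1333×5 + 14×301×24 + 35×217×22 = 13330 + 101136 + 167090 = 281556
281556 mod 9331 = 1626
y ≡ 1626 (mod 9331)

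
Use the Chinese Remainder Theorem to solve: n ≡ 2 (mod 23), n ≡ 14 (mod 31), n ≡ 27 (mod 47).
3176

Using the Chinese Remainder Theorem:
M = product of moduli = 33511
For equation 1: M_1 = 1457, 1457 ≡ 8 (mod 23), inverse of 1457 mod 23 is 3 (check: 8 × 3 = 24 ≡ 1 (mod 23))
For equation 2: M_2 = 1081, 1081 ≡ 27 (mod 31), inverse of 1081 mod 31 is 23 (check: 27 × 23 = 621 ≡ 1 (mod 31))
For equation 3: M_3 = 713, 713 ≡ 8 (mod 47), inverse of 713 mod 47 is 6 (check: 8 × 6 = 48 ≡ 1 (mod 47))
Combine: n ≡ Σ r_i×M_i×(M_i⁻¹ mod m_i) = 2×1457×3 + 14×1081×23 + 27×713×6 = 8742 + 348082 + 115506 = 472330
472330 mod 33511 = 3176
n ≡ 3176 (mod 33511)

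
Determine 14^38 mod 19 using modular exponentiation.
Using Fermat: 14^{18} ≡ 1 (mod 19). 38 ≡ 2 (mod 18). So 14^{38} ≡ 14^{2} ≡ 6 (mod 19)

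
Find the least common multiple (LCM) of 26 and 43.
1118

First find GCD(26, 43) using the Euclidean algorithm:
26 = 0 × 43 + 26
43 = 1 × 26 + 17
26 = 1 × 17 + 9
17 = 1 × 9 + 8
9 = 1 × 8 + 1
8 = 8 × 1 + 0
GCD(26, 43) = 1

LCM formula: LCM(a, b) = (a × b) / GCD(a, b)
LCM(26, 43) = (26 × 43) / 1
LCM(26, 43) = 1118 / 1
LCM(26, 43) = 1118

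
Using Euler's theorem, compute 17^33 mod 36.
By Euler: 17^{12} ≡ 1 (mod 36) since gcd(17, 36) = 1. 33 = 2×12 + 9. So 17^{33} ≡ 17^{9} ≡ 17 (mod 36)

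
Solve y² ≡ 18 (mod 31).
The square roots of 18 mod 31 are 7 and 24. Verify: 7² = 49 ≡ 18 (mod 31)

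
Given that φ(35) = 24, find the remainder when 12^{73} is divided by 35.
By Euler: 12^{24} ≡ 1 (mod 35) since gcd(12, 35) = 1. 73 = 3×24 + 1. So 12^{73} ≡ 12^{1} ≡ 12 (mod 35)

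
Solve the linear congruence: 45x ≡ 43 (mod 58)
19

Since gcd(45, 58) = 1 divides 43, a solution exists.
Multiply both sides by the inverse of 45 mod 58:
  45^(-1) mod 58 = 49
  x ≡ 49 × 43 ≡ 2107 ≡ 19 (mod 58)
Verification: 45 × 19 = 855 = 14 × 58 + 43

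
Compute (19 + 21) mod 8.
0

(19 + 21) = 40
40 mod 8 = 0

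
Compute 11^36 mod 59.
Using repeated squaring. 36 = 32 + 4 (binary 100100). Repeated squaring mod 59: 11^1 ≡ 11; 11^2 ≡ 11² = 121 ≡ 3; 11^4 ≡ 3² = 9 ≡ 9; 11^8 ≡ 9² = 81 ≡ 22; 11^16 ≡ 22² = 484 ≡ 12; 11^32 ≡ 12² = 144 ≡ 26. Multiply: 11^36 = 11^32 × 11^4 ≡ 26 × 9 (mod 59): 26 × 9 = 234 ≡ 57. So 11^36 ≡ 57 (mod 59).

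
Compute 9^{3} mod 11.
3

Using successive squaring:
Binary expansion of 3: 11
Powers of 9 mod 11 (each is the square of the previous):
  9^1 ≡ 9 (mod 11)
  9^2 ≡ 9² = 81 ≡ 4 (mod 11)
3 = 2 + 1, so 9^3 = 9^2 × 9^1 ≡ 4 × 9 (mod 11)
Multiplying step by step:
  4 × 9 = 36 ≡ 3 (mod 11)
Result: 9^3 ≡ 3 (mod 11)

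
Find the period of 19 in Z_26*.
Powers of 19 mod 26: 19^1≡19, 19^2≡23, 19^3≡21, 19^4≡9, 19^5≡15, 19^6≡25, 19^7≡7, 19^8≡3, 19^9≡5, 19^10≡17, 19^11≡11, 19^12≡1. Order = 12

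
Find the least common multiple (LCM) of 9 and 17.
153

First find GCD(9, 17) using the Euclidean algorithm:
9 = 0 × 17 + 9
17 = 1 × 9 + 8
9 = 1 × 8 + 1
8 = 8 × 1 + 0
GCD(9, 17) = 1

LCM formula: LCM(a, b) = (a × b) / GCD(a, b)
LCM(9, 17) = (9 × 17) / 1
LCM(9, 17) = 153 / 1
LCM(9, 17) = 153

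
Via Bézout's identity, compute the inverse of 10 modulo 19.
Extended GCD: 10(2) + 19(-1) = 1. So 10^(-1) ≡ 2 ≡ 2 (mod 19). Verify: 10 × 2 = 20 ≡ 1 (mod 19)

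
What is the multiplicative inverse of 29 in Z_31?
15

Using Extended Euclidean Algorithm:
gcd(29, 31) = 1
Bezout coefficients: 29 × 15 + 31 × -14 = 1
So 29 × 15 ≡ 1 (mod 31)
The inverse is 15 mod 31 = 15
Verification: 29 × 15 = 435 = 14 × 31 + 1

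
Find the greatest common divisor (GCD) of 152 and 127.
1

Using the Euclidean algorithm:
152 = 1 × 127 + 25
127 = 5 × 25 + 2
25 = 12 × 2 + 1
2 = 2 × 1 + 0

GCD(152, 127) = 1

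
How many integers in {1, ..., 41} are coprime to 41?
40

Prime factorization: 41 = 41
Using the formula φ(n) = n × Π(1 - 1/p) for each prime factor p:
φ(41) = 41 × (1 - 1/41)
φ(41) = 40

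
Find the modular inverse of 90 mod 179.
90^(-1) ≡ 2 (mod 179). Verification: 90 × 2 = 180 ≡ 1 (mod 179)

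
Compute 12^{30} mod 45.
9

Using successive squaring:
Binary expansion of 30: 11110
Powers of 12 mod 45 (each is the square of the previous):
  12^1 ≡ 12 (mod 45)
  12^2 ≡ 12² = 144 ≡ 9 (mod 45)
  12^4 ≡ 9² = 81 ≡ 36 (mod 45)
  12^8 ≡ 36² = 1296 ≡ 36 (mod 45)
  12^16 ≡ 36² = 1296 ≡ 36 (mod 45)
30 = 16 + 8 + 4 + 2, so 12^30 = 12^16 × 12^8 × 12^4 × 12^2 ≡ 36 × 36 × 36 × 9 (mod 45)
Multiplying step by step:
  36 × 36 = 1296 ≡ 36 (mod 45)
  36 × 36 = 1296 ≡ 36 (mod 45)
  36 × 9 = 324 ≡ 9 (mod 45)
Result: 12^30 ≡ 9 (mod 45)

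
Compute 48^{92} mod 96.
0

Using successive squaring:
Binary expansion of 92: 1011100
Powers of 48 mod 96 (each is the square of the previous):
  48^1 ≡ 48 (mod 96)
  48^2 ≡ 48² = 2304 ≡ 0 (mod 96)
  48^4 ≡ 0² = 0 ≡ 0 (mod 96)
  48^8 ≡ 0² = 0 ≡ 0 (mod 96)
  48^16 ≡ 0² = 0 ≡ 0 (mod 96)
  48^32 ≡ 0² = 0 ≡ 0 (mod 96)
  48^64 ≡ 0² = 0 ≡ 0 (mod 96)
92 = 64 + 16 + 8 + 4, so 48^92 = 48^64 × 48^16 × 48^8 × 48^4 ≡ 0 × 0 × 0 × 0 (mod 96)
Multiplying step by step:
  0 × 0 = 0 ≡ 0 (mod 96)
  0 × 0 = 0 ≡ 0 (mod 96)
  0 × 0 = 0 ≡ 0 (mod 96)
Result: 48^92 ≡ 0 (mod 96)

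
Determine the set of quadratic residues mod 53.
QRs mod 53: {1, 4, 6, 7, 9, 10, 11, 13, 15, 16, 17, 24, 25, 28, 29, 36, 37, 38, 40, 42, 43, 44, 46, 47, 49, 52}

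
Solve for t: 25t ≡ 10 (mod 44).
18

Since gcd(25, 44) = 1 divides 10, a solution exists.
Multiply both sides by the inverse of 25 mod 44:
  25^(-1) mod 44 = 37
  x ≡ 37 × 10 ≡ 370 ≡ 18 (mod 44)
Verification: 25 × 18 = 450 = 10 × 44 + 10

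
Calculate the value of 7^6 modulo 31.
6 = 4 + 2 (binary 110). Repeated squaring mod 31: 7^1 ≡ 7; 7^2 ≡ 7² = 49 ≡ 18; 7^4 ≡ 18² = 324 ≡ 14. Multiply: 7^6 = 7^4 × 7^2 ≡ 14 × 18 (mod 31): 14 × 18 = 252 ≡ 4. So 7^6 ≡ 4 (mod 31).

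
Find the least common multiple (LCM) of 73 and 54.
3942

First find GCD(73, 54) using the Euclidean algorithm:
73 = 1 × 54 + 19
54 = 2 × 19 + 16
19 = 1 × 16 + 3
16 = 5 × 3 + 1
3 = 3 × 1 + 0
GCD(73, 54) = 1

LCM formula: LCM(a, b) = (a × b) / GCD(a, b)
LCM(73, 54) = (73 × 54) / 1
LCM(73, 54) = 3942 / 1
LCM(73, 54) = 3942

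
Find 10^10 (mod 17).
10 = 8 + 2 (binary 1010). Repeated squaring mod 17: 10^1 ≡ 10; 10^2 ≡ 10² = 100 ≡ 15; 10^4 ≡ 15² = 225 ≡ 4; 10^8 ≡ 4² = 16 ≡ 16. Multiply: 10^10 = 10^8 × 10^2 ≡ 16 × 15 (mod 17): 16 × 15 = 240 ≡ 2. So 10^10 ≡ 2 (mod 17).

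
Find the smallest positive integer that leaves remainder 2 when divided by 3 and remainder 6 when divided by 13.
M = 3 × 13 = 39. M₁ = 13, y₁ ≡ 1 (mod 3). M₂ = 3, y₂ ≡ 9 (mod 13). r = 2×13×1 + 6×3×9 ≡ 32 (mod 39). The smallest positive such number is 32.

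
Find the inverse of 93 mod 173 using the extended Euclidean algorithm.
Extended GCD: 93(80) + 173(-43) = 1. So 93^(-1) ≡ 80 ≡ 80 (mod 173). Verify: 93 × 80 = 7440 ≡ 1 (mod 173)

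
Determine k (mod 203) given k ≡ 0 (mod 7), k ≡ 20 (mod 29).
49

Using the Chinese Remainder Theorem:
M = product of moduli = 203
For equation 1: M_1 = 29, 29 ≡ 1 (mod 7), inverse of 29 mod 7 is 1 (check: 1 × 1 = 1 ≡ 1 (mod 7))
For equation 2: M_2 = 7, 7 ≡ 7 (mod 29), inverse of 7 mod 29 is 25 (check: 7 × 25 = 175 ≡ 1 (mod 29))
Combine: k ≡ Σ r_i×M_i×(M_i⁻¹ mod m_i) = 0×29×1 + 20×7×25 = 0 + 3500 = 3500
3500 mod 203 = 49
k ≡ 49 (mod 203)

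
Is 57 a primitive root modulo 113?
No

To verify, check if 57^(112/q) ≢ 1 (mod 113) for each prime divisor q of 112
Divisors of 112 = 112: [1, 2, 4, 7, 8, 14, 16, 28, 56, 112]
  57^(112/2) = 57^56 ≡ 1 (mod 113)
  57^(112/7) = 57^16 ≡ 28 (mod 113)
Conclusion: 57 is not a primitive root modulo 113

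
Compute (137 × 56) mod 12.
4

(137 × 56) = 7672
7672 mod 12 = 4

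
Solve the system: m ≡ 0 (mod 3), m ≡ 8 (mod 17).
M = 3 × 17 = 51. M₁ = 17, y₁ ≡ 2 (mod 3). M₂ = 3, y₂ ≡ 6 (mod 17). m = 0×17×2 + 8×3×6 ≡ 42 (mod 51)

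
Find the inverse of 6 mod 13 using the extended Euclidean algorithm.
Extended GCD: 6(-2) + 13(1) = 1. So 6^(-1) ≡ 11 ≡ 11 (mod 13). Verify: 6 × 11 = 66 ≡ 1 (mod 13)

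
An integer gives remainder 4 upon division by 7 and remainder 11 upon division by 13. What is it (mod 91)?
M = 7 × 13 = 91. M₁ = 13, y₁ ≡ 6 (mod 7). M₂ = 7, y₂ ≡ 2 (mod 13). y = 4×13×6 + 11×7×2 ≡ 11 (mod 91). The smallest positive such number is 11.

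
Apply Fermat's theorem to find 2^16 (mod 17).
By Fermat's Little Theorem, 2^{16} ≡ 1 (mod 17) since 17 is prime and gcd(2, 17) = 1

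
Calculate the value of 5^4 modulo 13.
4 = 4 (binary 100). Repeated squaring mod 13: 5^1 ≡ 5; 5^2 ≡ 5² = 25 ≡ 12; 5^4 ≡ 12² = 144 ≡ 1. So 5^4 ≡ 1 (mod 13).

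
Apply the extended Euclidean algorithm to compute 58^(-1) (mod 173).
Extended GCD: 58(3) + 173(-1) = 1. So 58^(-1) ≡ 3 ≡ 3 (mod 173). Verify: 58 × 3 = 174 ≡ 1 (mod 173)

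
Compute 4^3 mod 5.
3 = 2 + 1 (binary 11). Repeated squaring mod 5: 4^1 ≡ 4; 4^2 ≡ 4² = 16 ≡ 1. Multiply: 4^3 = 4^2 × 4^1 ≡ 1 × 4 (mod 5): 1 × 4 = 4 ≡ 4. So 4^3 ≡ 4 (mod 5).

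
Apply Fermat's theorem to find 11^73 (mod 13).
By Fermat: 11^{12} ≡ 1 (mod 13). 73 = 6×12 + 1. So 11^{73} ≡ 11^{1} ≡ 11 (mod 13)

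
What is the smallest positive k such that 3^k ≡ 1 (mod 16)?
Powers of 3 mod 16: 3^1≡3, 3^2≡9, 3^3≡11, 3^4≡1. Order = 4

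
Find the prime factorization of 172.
2^2 × 43

Divide by primes starting from smallest:
172 ÷ 2 = 86
86 ÷ 2 = 43
43 ÷ 43 = 1

172 = 2^2 × 43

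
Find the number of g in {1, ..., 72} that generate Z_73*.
Number of primitive roots mod 73 = φ(72) = 24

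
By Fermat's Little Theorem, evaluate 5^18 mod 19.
By Fermat's Little Theorem, 5^{18} ≡ 1 (mod 19) since 19 is prime and gcd(5, 19) = 1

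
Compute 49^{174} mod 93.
64

Using successive squaring:
Binary expansion of 174: 10101110
Powers of 49 mod 93 (each is the square of the previous):
  49^1 ≡ 49 (mod 93)
  49^2 ≡ 49² = 2401 ≡ 76 (mod 93)
  49^4 ≡ 76² = 5776 ≡ 10 (mod 93)
  49^8 ≡ 10² = 100 ≡ 7 (mod 93)
  49^16 ≡ 7² = 49 ≡ 49 (mod 93)
  49^32 ≡ 49² = 2401 ≡ 76 (mod 93)
  49^64 ≡ 76² = 5776 ≡ 10 (mod 93)
  49^128 ≡ 10² = 100 ≡ 7 (mod 93)
174 = 128 + 32 + 8 + 4 + 2, so 49^174 = 49^128 × 49^32 × 49^8 × 49^4 × 49^2 ≡ 7 × 76 × 7 × 10 × 76 (mod 93)
Multiplying step by step:
  7 × 76 = 532 ≡ 67 (mod 93)
  67 × 7 = 469 ≡ 4 (mod 93)
  4 × 10 = 40 ≡ 40 (mod 93)
  40 × 76 = 3040 ≡ 64 (mod 93)
Result: 49^174 ≡ 64 (mod 93)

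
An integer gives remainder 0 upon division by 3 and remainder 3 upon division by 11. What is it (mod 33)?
M = 3 × 11 = 33. M₁ = 11, y₁ ≡ 2 (mod 3). M₂ = 3, y₂ ≡ 4 (mod 11). r = 0×11×2 + 3×3×4 ≡ 3 (mod 33). The smallest positive such number is 3.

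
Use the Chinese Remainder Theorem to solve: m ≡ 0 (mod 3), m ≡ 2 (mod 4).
M = 3 × 4 = 12. M₁ = 4, y₁ ≡ 1 (mod 3). M₂ = 3, y₂ ≡ 3 (mod 4). m = 0×4×1 + 2×3×3 ≡ 6 (mod 12)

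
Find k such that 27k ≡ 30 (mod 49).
12

Since gcd(27, 49) = 1 divides 30, a solution exists.
Multiply both sides by the inverse of 27 mod 49:
  27^(-1) mod 49 = 20
  x ≡ 20 × 30 ≡ 600 ≡ 12 (mod 49)
Verification: 27 × 12 = 324 = 6 × 49 + 30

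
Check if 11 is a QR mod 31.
By Euler's criterion: 11^{15} ≡ 30 (mod 31). Since this equals -1 (≡ 30), 11 is not a QR.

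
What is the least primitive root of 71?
7

A primitive root g modulo p has order p-1 = 70
Prime divisors of 70: [2, 5, 7]
g is a primitive root iff g^(70/q) ≢ 1 (mod 71) for each prime divisor q
Testing small values:
  g = 2: 2^35 ≡ 1, 2^14 ≡ 54, 2^10 ≡ 30 (mod 71) → 2^35 ≡ 1, not primitive root
  g = 3: 3^35 ≡ 1, 3^14 ≡ 54, 3^10 ≡ 48 (mod 71) → 3^35 ≡ 1, not primitive root
  g = 4: 4^35 ≡ 1, 4^14 ≡ 5, 4^10 ≡ 48 (mod 71) → 4^35 ≡ 1, not primitive root
  g = 5: 5^35 ≡ 1, 5^14 ≡ 57, 5^10 ≡ 1 (mod 71) → 5^35 ≡ 1, not primitive root
  g = 6: 6^35 ≡ 1, 6^14 ≡ 5, 6^10 ≡ 20 (mod 71) → 6^35 ≡ 1, not primitive root
  g = 7: 7^35 ≡ 70, 7^14 ≡ 54, 7^10 ≡ 45 (mod 71) → none is 1, primitive root!
The smallest primitive root is 7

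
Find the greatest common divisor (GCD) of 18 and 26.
2

Using the Euclidean algorithm:
18 = 0 × 26 + 18
26 = 1 × 18 + 8
18 = 2 × 8 + 2
8 = 4 × 2 + 0

GCD(18, 26) = 2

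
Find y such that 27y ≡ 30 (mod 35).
5

Since gcd(27, 35) = 1 divides 30, a solution exists.
Multiply both sides by the inverse of 27 mod 35:
  27^(-1) mod 35 = 13
  x ≡ 13 × 30 ≡ 390 ≡ 5 (mod 35)
Verification: 27 × 5 = 135 = 3 × 35 + 30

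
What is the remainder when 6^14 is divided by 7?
Using Fermat: 6^{6} ≡ 1 (mod 7). 14 ≡ 2 (mod 6). So 6^{14} ≡ 6^{2} ≡ 1 (mod 7)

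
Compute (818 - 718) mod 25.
0

(818 - 718) = 100
100 mod 25 = 0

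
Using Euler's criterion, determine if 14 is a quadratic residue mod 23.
By Euler's criterion: 14^{11} ≡ 22 (mod 23). Since this equals -1 (≡ 22), 14 is not a QR.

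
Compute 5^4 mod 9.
4 = 4 (binary 100). Repeated squaring mod 9: 5^1 ≡ 5; 5^2 ≡ 5² = 25 ≡ 7; 5^4 ≡ 7² = 49 ≡ 4. So 5^4 ≡ 4 (mod 9).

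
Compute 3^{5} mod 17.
5

Using successive squaring:
Binary expansion of 5: 101
Powers of 3 mod 17 (each is the square of the previous):
  3^1 ≡ 3 (mod 17)
  3^2 ≡ 3² = 9 ≡ 9 (mod 17)
  3^4 ≡ 9² = 81 ≡ 13 (mod 17)
5 = 4 + 1, so 3^5 = 3^4 × 3^1 ≡ 13 × 3 (mod 17)
Multiplying step by step:
  13 × 3 = 39 ≡ 5 (mod 17)
Result: 3^5 ≡ 5 (mod 17)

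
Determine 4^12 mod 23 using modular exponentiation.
Using repeated squaring. 12 = 8 + 4 (binary 1100). Repeated squaring mod 23: 4^1 ≡ 4; 4^2 ≡ 4² = 16 ≡ 16; 4^4 ≡ 16² = 256 ≡ 3; 4^8 ≡ 3² = 9 ≡ 9. Multiply: 4^12 = 4^8 × 4^4 ≡ 9 × 3 (mod 23): 9 × 3 = 27 ≡ 4. So 4^12 ≡ 4 (mod 23).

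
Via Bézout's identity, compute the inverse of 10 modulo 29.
Extended GCD: 10(3) + 29(-1) = 1. So 10^(-1) ≡ 3 ≡ 3 (mod 29). Verify: 10 × 3 = 30 ≡ 1 (mod 29)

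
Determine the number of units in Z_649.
580

Prime factorization: 649 = 11 × 59
Using the formula φ(n) = n × Π(1 - 1/p) for each prime factor p:
φ(649) = 649 × (1 - 1/11) × (1 - 1/59)
φ(649) = 580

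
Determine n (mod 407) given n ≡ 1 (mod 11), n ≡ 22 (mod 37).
133

Using the Chinese Remainder Theorem:
M = product of moduli = 407
For equation 1: M_1 = 37, 37 ≡ 4 (mod 11), inverse of 37 mod 11 is 3 (check: 4 × 3 = 12 ≡ 1 (mod 11))
For equation 2: M_2 = 11, 11 ≡ 11 (mod 37), inverse of 11 mod 37 is 27 (check: 11 × 27 = 297 ≡ 1 (mod 37))
Combine: n ≡ Σ r_i×M_i×(M_i⁻¹ mod m_i) = 1×37×3 + 22×11×27 = 111 + 6534 = 6645
6645 mod 407 = 133
n ≡ 133 (mod 407)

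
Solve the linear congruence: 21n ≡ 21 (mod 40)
1

Since gcd(21, 40) = 1 divides 21, a solution exists.
Multiply both sides by the inverse of 21 mod 40:
  21^(-1) mod 40 = 21
  x ≡ 21 × 21 ≡ 441 ≡ 1 (mod 40)
Verification: 21 × 1 = 21 = 0 × 40 + 21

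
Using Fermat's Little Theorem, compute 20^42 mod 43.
By Fermat's Little Theorem, 20^{42} ≡ 1 (mod 43) since 43 is prime and gcd(20, 43) = 1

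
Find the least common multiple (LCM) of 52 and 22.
572

First find GCD(52, 22) using the Euclidean algorithm:
52 = 2 × 22 + 8
22 = 2 × 8 + 6
8 = 1 × 6 + 2
6 = 3 × 2 + 0
GCD(52, 22) = 2

LCM formula: LCM(a, b) = (a × b) / GCD(a, b)
LCM(52, 22) = (52 × 22) / 2
LCM(52, 22) = 1144 / 2
LCM(52, 22) = 572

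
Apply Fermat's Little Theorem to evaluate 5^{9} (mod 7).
6

By Fermat's Little Theorem, a^(p-1) ≡ 1 (mod p) for prime p and gcd(a, p) = 1
Here p = 7, so 5^6 ≡ 1 (mod 7)
We can reduce the exponent: 9 mod 6 = 3
So 5^9 ≡ 5^3 (mod 7)
Computing: 5^3 mod 7 = 6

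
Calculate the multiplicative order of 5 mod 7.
Powers of 5 mod 7: 5^1≡5, 5^2≡4, 5^3≡6, 5^4≡2, 5^5≡3, 5^6≡1. Order = 6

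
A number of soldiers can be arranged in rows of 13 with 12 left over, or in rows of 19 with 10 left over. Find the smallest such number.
M = 13 × 19 = 247. M₁ = 19, y₁ ≡ 11 (mod 13). M₂ = 13, y₂ ≡ 3 (mod 19). n = 12×19×11 + 10×13×3 ≡ 181 (mod 247). The smallest positive such number is 181.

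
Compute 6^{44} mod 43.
36

Using successive squaring:
Binary expansion of 44: 101100
Powers of 6 mod 43 (each is the square of the previous):
  6^1 ≡ 6 (mod 43)
  6^2 ≡ 6² = 36 ≡ 36 (mod 43)
  6^4 ≡ 36² = 1296 ≡ 6 (mod 43)
  6^8 ≡ 6² = 36 ≡ 36 (mod 43)
  6^16 ≡ 36² = 1296 ≡ 6 (mod 43)
  6^32 ≡ 6² = 36 ≡ 36 (mod 43)
44 = 32 + 8 + 4, so 6^44 = 6^32 × 6^8 × 6^4 ≡ 36 × 36 × 6 (mod 43)
Multiplying step by step:
  36 × 36 = 1296 ≡ 6 (mod 43)
  6 × 6 = 36 ≡ 36 (mod 43)
Result: 6^44 ≡ 36 (mod 43)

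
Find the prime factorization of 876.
2^2 × 3 × 73

Divide by primes starting from smallest:
876 ÷ 2 = 438
438 ÷ 2 = 219
219 ÷ 3 = 73
73 ÷ 73 = 1

876 = 2^2 × 3 × 73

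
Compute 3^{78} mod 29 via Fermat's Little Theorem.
22

By Fermat's Little Theorem, a^(p-1) ≡ 1 (mod p) for prime p and gcd(a, p) = 1
Here p = 29, so 3^28 ≡ 1 (mod 29)
We can reduce the exponent: 78 mod 28 = 22
So 3^78 ≡ 3^22 (mod 29)
Computing: 3^22 mod 29 = 22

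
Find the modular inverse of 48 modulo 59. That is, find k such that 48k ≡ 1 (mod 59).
16

Using Extended Euclidean Algorithm:
gcd(48, 59) = 1
Bezout coefficients: 48 × 16 + 59 × -13 = 1
So 48 × 16 ≡ 1 (mod 59)
The inverse is 16 mod 59 = 16
Verification: 48 × 16 = 768 = 13 × 59 + 1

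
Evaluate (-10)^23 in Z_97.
Using repeated squaring. (-10) ≡ 87 (mod 97). 23 = 16 + 4 + 2 + 1 (binary 10111). Repeated squaring mod 97: 87^1 ≡ 87; 87^2 ≡ 87² = 7569 ≡ 3; 87^4 ≡ 3² = 9 ≡ 9; 87^8 ≡ 9² = 81 ≡ 81; 87^16 ≡ 81² = 6561 ≡ 62. Multiply: (-10)^23 ≡ 87^16 × 87^4 × 87^2 × 87^1 ≡ 62 × 9 × 3 × 87 (mod 97): 62 × 9 = 558 ≡ 73; 73 × 3 = 219 ≡ 25; 25 × 87 = 2175 ≡ 41. So (-10)^23 ≡ 41 (mod 97).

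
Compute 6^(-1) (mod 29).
5

Using Extended Euclidean Algorithm:
gcd(6, 29) = 1
Bezout coefficients: 6 × 5 + 29 × -1 = 1
So 6 × 5 ≡ 1 (mod 29)
The inverse is 5 mod 29 = 5
Verification: 6 × 5 = 30 = 1 × 29 + 1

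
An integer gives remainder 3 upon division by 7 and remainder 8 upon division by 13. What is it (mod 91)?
M = 7 × 13 = 91. M₁ = 13, y₁ ≡ 6 (mod 7). M₂ = 7, y₂ ≡ 2 (mod 13). n = 3×13×6 + 8×7×2 ≡ 73 (mod 91). The smallest positive such number is 73.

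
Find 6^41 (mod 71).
Using repeated squaring. 41 = 32 + 8 + 1 (binary 101001). Repeated squaring mod 71: 6^1 ≡ 6; 6^2 ≡ 6² = 36 ≡ 36; 6^4 ≡ 36² = 1296 ≡ 18; 6^8 ≡ 18² = 324 ≡ 40; 6^16 ≡ 40² = 1600 ≡ 38; 6^32 ≡ 38² = 1444 ≡ 24. Multiply: 6^41 = 6^32 × 6^8 × 6^1 ≡ 24 × 40 × 6 (mod 71): 24 × 40 = 960 ≡ 37; 37 × 6 = 222 ≡ 9. So 6^41 ≡ 9 (mod 71).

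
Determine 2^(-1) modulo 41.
2^(-1) ≡ 21 (mod 41). Verification: 2 × 21 = 42 ≡ 1 (mod 41)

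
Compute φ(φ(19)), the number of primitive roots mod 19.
Number of primitive roots mod 19 = φ(18) = 6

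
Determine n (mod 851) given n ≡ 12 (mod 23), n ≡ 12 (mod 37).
12

Using the Chinese Remainder Theorem:
M = product of moduli = 851
For equation 1: M_1 = 37, 37 ≡ 14 (mod 23), inverse of 37 mod 23 is 5 (check: 14 × 5 = 70 ≡ 1 (mod 23))
For equation 2: M_2 = 23, 23 ≡ 23 (mod 37), inverse of 23 mod 37 is 29 (check: 23 × 29 = 667 ≡ 1 (mod 37))
Combine: n ≡ Σ r_i×M_i×(M_i⁻¹ mod m_i) = 12×37×5 + 12×23×29 = 2220 + 8004 = 10224
10224 mod 851 = 12
n ≡ 12 (mod 851)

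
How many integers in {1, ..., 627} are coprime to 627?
360

Prime factorization: 627 = 3 × 11 × 19
Using the formula φ(n) = n × Π(1 - 1/p) for each prime factor p:
φ(627) = 627 × (1 - 1/3) × (1 - 1/11) × (1 - 1/19)
φ(627) = 360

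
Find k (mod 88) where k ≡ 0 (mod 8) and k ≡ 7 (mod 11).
M = 8 × 11 = 88. M₁ = 11, y₁ ≡ 3 (mod 8). M₂ = 8, y₂ ≡ 7 (mod 11). k = 0×11×3 + 7×8×7 ≡ 40 (mod 88)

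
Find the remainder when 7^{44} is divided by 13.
By Fermat: 7^{12} ≡ 1 (mod 13). 44 = 3×12 + 8. So 7^{44} ≡ 7^{8} ≡ 3 (mod 13)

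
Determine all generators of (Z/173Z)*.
Primitive roots mod 173: {2, 3, 5, 7, 8, 11, 12, 17, 18, 19, 20, 26, 27, 28, 30, 32, 39, 42, 44, 45, 46, 48, 50, 53, 58, 59, 61, 62, 63, 65, 66, 68, 69, 70, 71, 72, 74, 75, 76, 79, 82, 86, 87, 91, 94, 97, 98, 99, 101, 102, 103, 104, 105, 107, 108, 110, 111, 112, 114, 115, 120, 123, 125, 127, 128, 129, 131, 134, 141, 143, 145, 146, 147, 153, 154, 155, 156, 161, 162, 165, 166, 168, 170, 171}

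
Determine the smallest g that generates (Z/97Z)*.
5

A primitive root g modulo p has order p-1 = 96
Prime divisors of 96: [2, 3]
g is a primitive root iff g^(96/q) ≢ 1 (mod 97) for each prime divisor q
Testing small values:
  g = 2: 2^48 ≡ 1, 2^32 ≡ 35 (mod 97) → 2^48 ≡ 1, not primitive root
  g = 3: 3^48 ≡ 1, 3^32 ≡ 35 (mod 97) → 3^48 ≡ 1, not primitive root
  g = 4: 4^48 ≡ 1, 4^32 ≡ 61 (mod 97) → 4^48 ≡ 1, not primitive root
  g = 5: 5^48 ≡ 96, 5^32 ≡ 35 (mod 97) → none is 1, primitive root!
The smallest primitive root is 5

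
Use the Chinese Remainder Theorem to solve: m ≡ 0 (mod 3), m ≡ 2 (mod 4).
M = 3 × 4 = 12. M₁ = 4, y₁ ≡ 1 (mod 3). M₂ = 3, y₂ ≡ 3 (mod 4). m = 0×4×1 + 2×3×3 ≡ 6 (mod 12)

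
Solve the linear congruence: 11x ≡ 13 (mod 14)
5

Since gcd(11, 14) = 1 divides 13, a solution exists.
Multiply both sides by the inverse of 11 mod 14:
  11^(-1) mod 14 = 9
  x ≡ 9 × 13 ≡ 117 ≡ 5 (mod 14)
Verification: 11 × 5 = 55 = 3 × 14 + 13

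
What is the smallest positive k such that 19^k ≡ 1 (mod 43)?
Powers of 19 mod 43: 19^1≡19, 19^2≡17, 19^3≡22, 19^4≡31, 19^5≡30, 19^6≡11, 19^7≡37, 19^8≡15, 19^9≡27, 19^10≡40, 19^11≡29, 19^12≡35, 19^13≡20, 19^14≡36, 19^15≡39, 19^16≡10, 19^17≡18, 19^18≡41, 19^19≡5, 19^20≡9, 19^21≡42, 19^22≡24, 19^23≡26, 19^24≡21, 19^25≡12, 19^26≡13, 19^27≡32, 19^28≡6, 19^29≡28, 19^30≡16, 19^31≡3, 19^32≡14, 19^33≡8, 19^34≡23, 19^35≡7, 19^36≡4, 19^37≡33, 19^38≡25, 19^39≡2, 19^40≡38, 19^41≡34, 19^42≡1. Order = 42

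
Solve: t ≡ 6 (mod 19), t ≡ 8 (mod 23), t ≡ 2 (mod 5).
M = 19 × 23 × 5 = 2185. M₁ = 115, y₁ ≡ 1 (mod 19). M₂ = 95, y₂ ≡ 8 (mod 23). M₃ = 437, y₃ ≡ 3 (mod 5). t = 6×115×1 + 8×95×8 + 2×437×3 ≡ 652 (mod 2185)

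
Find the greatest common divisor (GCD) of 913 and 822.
1

Using the Euclidean algorithm:
913 = 1 × 822 + 91
822 = 9 × 91 + 3
91 = 30 × 3 + 1
3 = 3 × 1 + 0

GCD(913, 822) = 1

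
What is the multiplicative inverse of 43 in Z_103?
12

Using Extended Euclidean Algorithm:
gcd(43, 103) = 1
Bezout coefficients: 43 × 12 + 103 × -5 = 1
So 43 × 12 ≡ 1 (mod 103)
The inverse is 12 mod 103 = 12
Verification: 43 × 12 = 516 = 5 × 103 + 1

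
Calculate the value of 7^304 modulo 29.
Using Fermat: 7^{28} ≡ 1 (mod 29). 304 ≡ 24 (mod 28). So 7^{304} ≡ 7^{24} ≡ 24 (mod 29)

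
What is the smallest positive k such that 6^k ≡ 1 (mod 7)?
Powers of 6 mod 7: 6^1≡6, 6^2≡1. Order = 2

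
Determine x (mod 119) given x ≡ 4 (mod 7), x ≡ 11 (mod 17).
11

Using the Chinese Remainder Theorem:
M = product of moduli = 119
For equation 1: M_1 = 17, 17 ≡ 3 (mod 7), inverse of 17 mod 7 is 5 (check: 3 × 5 = 15 ≡ 1 (mod 7))
For equation 2: M_2 = 7, 7 ≡ 7 (mod 17), inverse of 7 mod 17 is 5 (check: 7 × 5 = 35 ≡ 1 (mod 17))
Combine: x ≡ Σ r_i×M_i×(M_i⁻¹ mod m_i) = 4×17×5 + 11×7×5 = 340 + 385 = 725
725 mod 119 = 11
x ≡ 11 (mod 119)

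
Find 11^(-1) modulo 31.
17

Using Extended Euclidean Algorithm:
gcd(11, 31) = 1
Bezout coefficients: 11 × -14 + 31 × 5 = 1
So 11 × -14 ≡ 1 (mod 31)
The inverse is -14 mod 31 = 17
Verification: 11 × 17 = 187 = 6 × 31 + 1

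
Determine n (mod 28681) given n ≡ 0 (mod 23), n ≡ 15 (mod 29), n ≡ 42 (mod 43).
3611

Using the Chinese Remainder Theorem:
M = product of moduli = 28681
For equation 1: M_1 = 1247, 1247 ≡ 5 (mod 23), inverse of 1247 mod 23 is 14 (check: 5 × 14 = 70 ≡ 1 (mod 23))
For equation 2: M_2 = 989, 989 ≡ 3 (mod 29), inverse of 989 mod 29 is 10 (check: 3 × 10 = 30 ≡ 1 (mod 29))
For equation 3: M_3 = 667, 667 ≡ 22 (mod 43), inverse of 667 mod 43 is 2 (check: 22 × 2 = 44 ≡ 1 (mod 43))
Combine: n ≡ Σ r_i×M_i×(M_i⁻¹ mod m_i) = 0×1247×14 + 15×989×10 + 42×667×2 = 0 + 148350 + 56028 = 204378
204378 mod 28681 = 3611
n ≡ 3611 (mod 28681)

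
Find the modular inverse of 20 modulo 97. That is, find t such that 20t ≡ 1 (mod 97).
34

Using Extended Euclidean Algorithm:
gcd(20, 97) = 1
Bezout coefficients: 20 × 34 + 97 × -7 = 1
So 20 × 34 ≡ 1 (mod 97)
The inverse is 34 mod 97 = 34
Verification: 20 × 34 = 680 = 7 × 97 + 1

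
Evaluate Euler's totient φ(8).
4

Prime factorization: 8 = 2^3
Using the formula φ(n) = n × Π(1 - 1/p) for each prime factor p:
φ(8) = 8 × (1 - 1/2)
φ(8) = 4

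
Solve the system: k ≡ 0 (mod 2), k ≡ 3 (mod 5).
M = 2 × 5 = 10. M₁ = 5, y₁ ≡ 1 (mod 2). M₂ = 2, y₂ ≡ 3 (mod 5). k = 0×5×1 + 3×2×3 ≡ 8 (mod 10)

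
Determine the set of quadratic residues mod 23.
QRs mod 23: {1, 2, 3, 4, 6, 8, 9, 12, 13, 16, 18}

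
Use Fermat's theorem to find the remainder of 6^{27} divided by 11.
8

By Fermat's Little Theorem, a^(p-1) ≡ 1 (mod p) for prime p and gcd(a, p) = 1
Here p = 11, so 6^10 ≡ 1 (mod 11)
We can reduce the exponent: 27 mod 10 = 7
So 6^27 ≡ 6^7 (mod 11)
Computing: 6^7 mod 11 = 8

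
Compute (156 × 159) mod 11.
10

(156 × 159) = 24804
24804 mod 11 = 10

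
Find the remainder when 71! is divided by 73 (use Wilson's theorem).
(72)! = (71)! × (72) ≡ -1 (mod 73). So (71)! ≡ -1 × (72)^(-1) ≡ (-1)×(-1) = 1 (mod 73)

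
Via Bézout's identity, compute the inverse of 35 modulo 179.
Extended GCD: 35(-46) + 179(9) = 1. So 35^(-1) ≡ 133 ≡ 133 (mod 179). Verify: 35 × 133 = 4655 ≡ 1 (mod 179)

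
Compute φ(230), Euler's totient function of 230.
88

Prime factorization: 230 = 2 × 5 × 23
Using the formula φ(n) = n × Π(1 - 1/p) for each prime factor p:
φ(230) = 230 × (1 - 1/2) × (1 - 1/5) × (1 - 1/23)
φ(230) = 88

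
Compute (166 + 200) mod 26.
2

(166 + 200) = 366
366 mod 26 = 2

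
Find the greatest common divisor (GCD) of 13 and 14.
1

Using the Euclidean algorithm:
13 = 0 × 14 + 13
14 = 1 × 13 + 1
13 = 13 × 1 + 0

GCD(13, 14) = 1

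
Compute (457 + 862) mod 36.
23

(457 + 862) = 1319
1319 mod 36 = 23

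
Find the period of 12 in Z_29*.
Powers of 12 mod 29: 12^1≡12, 12^2≡28, 12^3≡17, 12^4≡1. Order = 4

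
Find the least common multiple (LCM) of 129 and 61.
7869

First find GCD(129, 61) using the Euclidean algorithm:
129 = 2 × 61 + 7
61 = 8 × 7 + 5
7 = 1 × 5 + 2
5 = 2 × 2 + 1
2 = 2 × 1 + 0
GCD(129, 61) = 1

LCM formula: LCM(a, b) = (a × b) / GCD(a, b)
LCM(129, 61) = (129 × 61) / 1
LCM(129, 61) = 7869 / 1
LCM(129, 61) = 7869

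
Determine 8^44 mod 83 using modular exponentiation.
Using repeated squaring. 44 = 32 + 8 + 4 (binary 101100). Repeated squaring mod 83: 8^1 ≡ 8; 8^2 ≡ 8² = 64 ≡ 64; 8^4 ≡ 64² = 4096 ≡ 29; 8^8 ≡ 29² = 841 ≡ 11; 8^16 ≡ 11² = 121 ≡ 38; 8^32 ≡ 38² = 1444 ≡ 33. Multiply: 8^44 = 8^32 × 8^8 × 8^4 ≡ 33 × 11 × 29 (mod 83): 33 × 11 = 363 ≡ 31; 31 × 29 = 899 ≡ 69. So 8^44 ≡ 69 (mod 83).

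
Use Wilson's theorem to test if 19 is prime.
(18)! mod 19 = 18. Since 18 ≡ -1 (mod 19), 19 is prime.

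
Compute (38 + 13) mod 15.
6

(38 + 13) = 51
51 mod 15 = 6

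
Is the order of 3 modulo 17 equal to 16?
Yes, ord_17(3) = 16.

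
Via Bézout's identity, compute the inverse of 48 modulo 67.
Extended GCD: 48(7) + 67(-5) = 1. So 48^(-1) ≡ 7 ≡ 7 (mod 67). Verify: 48 × 7 = 336 ≡ 1 (mod 67)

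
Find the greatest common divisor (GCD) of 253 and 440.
11

Using the Euclidean algorithm:
253 = 0 × 440 + 253
440 = 1 × 253 + 187
253 = 1 × 187 + 66
187 = 2 × 66 + 55
66 = 1 × 55 + 11
55 = 5 × 11 + 0

GCD(253, 440) = 11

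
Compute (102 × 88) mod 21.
9

(102 × 88) = 8976
8976 mod 21 = 9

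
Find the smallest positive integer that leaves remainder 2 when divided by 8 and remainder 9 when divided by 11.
M = 8 × 11 = 88. M₁ = 11, y₁ ≡ 3 (mod 8). M₂ = 8, y₂ ≡ 7 (mod 11). r = 2×11×3 + 9×8×7 ≡ 42 (mod 88). The smallest positive such number is 42.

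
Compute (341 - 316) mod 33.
25

(341 - 316) = 25
25 mod 33 = 25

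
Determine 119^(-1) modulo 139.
119^(-1) ≡ 132 (mod 139). Verification: 119 × 132 = 15708 ≡ 1 (mod 139)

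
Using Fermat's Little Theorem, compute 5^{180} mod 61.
1

By Fermat's Little Theorem, a^(p-1) ≡ 1 (mod p) for prime p and gcd(a, p) = 1
Here p = 61, so 5^60 ≡ 1 (mod 61)
We can reduce the exponent: 180 mod 60 = 0
So 5^180 ≡ 5^0 (mod 61)
Computing: 5^0 mod 61 = 1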